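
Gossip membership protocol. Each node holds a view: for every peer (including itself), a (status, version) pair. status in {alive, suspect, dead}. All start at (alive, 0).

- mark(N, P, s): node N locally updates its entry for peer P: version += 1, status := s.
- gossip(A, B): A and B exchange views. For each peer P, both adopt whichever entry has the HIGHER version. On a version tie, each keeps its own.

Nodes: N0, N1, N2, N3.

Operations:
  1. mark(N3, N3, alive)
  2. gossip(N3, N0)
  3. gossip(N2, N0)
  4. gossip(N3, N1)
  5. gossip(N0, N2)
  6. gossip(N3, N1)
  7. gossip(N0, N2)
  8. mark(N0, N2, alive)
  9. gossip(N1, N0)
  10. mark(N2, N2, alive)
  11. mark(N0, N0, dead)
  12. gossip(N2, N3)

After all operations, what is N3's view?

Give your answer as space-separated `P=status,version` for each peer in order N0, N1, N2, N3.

Answer: N0=alive,0 N1=alive,0 N2=alive,1 N3=alive,1

Derivation:
Op 1: N3 marks N3=alive -> (alive,v1)
Op 2: gossip N3<->N0 -> N3.N0=(alive,v0) N3.N1=(alive,v0) N3.N2=(alive,v0) N3.N3=(alive,v1) | N0.N0=(alive,v0) N0.N1=(alive,v0) N0.N2=(alive,v0) N0.N3=(alive,v1)
Op 3: gossip N2<->N0 -> N2.N0=(alive,v0) N2.N1=(alive,v0) N2.N2=(alive,v0) N2.N3=(alive,v1) | N0.N0=(alive,v0) N0.N1=(alive,v0) N0.N2=(alive,v0) N0.N3=(alive,v1)
Op 4: gossip N3<->N1 -> N3.N0=(alive,v0) N3.N1=(alive,v0) N3.N2=(alive,v0) N3.N3=(alive,v1) | N1.N0=(alive,v0) N1.N1=(alive,v0) N1.N2=(alive,v0) N1.N3=(alive,v1)
Op 5: gossip N0<->N2 -> N0.N0=(alive,v0) N0.N1=(alive,v0) N0.N2=(alive,v0) N0.N3=(alive,v1) | N2.N0=(alive,v0) N2.N1=(alive,v0) N2.N2=(alive,v0) N2.N3=(alive,v1)
Op 6: gossip N3<->N1 -> N3.N0=(alive,v0) N3.N1=(alive,v0) N3.N2=(alive,v0) N3.N3=(alive,v1) | N1.N0=(alive,v0) N1.N1=(alive,v0) N1.N2=(alive,v0) N1.N3=(alive,v1)
Op 7: gossip N0<->N2 -> N0.N0=(alive,v0) N0.N1=(alive,v0) N0.N2=(alive,v0) N0.N3=(alive,v1) | N2.N0=(alive,v0) N2.N1=(alive,v0) N2.N2=(alive,v0) N2.N3=(alive,v1)
Op 8: N0 marks N2=alive -> (alive,v1)
Op 9: gossip N1<->N0 -> N1.N0=(alive,v0) N1.N1=(alive,v0) N1.N2=(alive,v1) N1.N3=(alive,v1) | N0.N0=(alive,v0) N0.N1=(alive,v0) N0.N2=(alive,v1) N0.N3=(alive,v1)
Op 10: N2 marks N2=alive -> (alive,v1)
Op 11: N0 marks N0=dead -> (dead,v1)
Op 12: gossip N2<->N3 -> N2.N0=(alive,v0) N2.N1=(alive,v0) N2.N2=(alive,v1) N2.N3=(alive,v1) | N3.N0=(alive,v0) N3.N1=(alive,v0) N3.N2=(alive,v1) N3.N3=(alive,v1)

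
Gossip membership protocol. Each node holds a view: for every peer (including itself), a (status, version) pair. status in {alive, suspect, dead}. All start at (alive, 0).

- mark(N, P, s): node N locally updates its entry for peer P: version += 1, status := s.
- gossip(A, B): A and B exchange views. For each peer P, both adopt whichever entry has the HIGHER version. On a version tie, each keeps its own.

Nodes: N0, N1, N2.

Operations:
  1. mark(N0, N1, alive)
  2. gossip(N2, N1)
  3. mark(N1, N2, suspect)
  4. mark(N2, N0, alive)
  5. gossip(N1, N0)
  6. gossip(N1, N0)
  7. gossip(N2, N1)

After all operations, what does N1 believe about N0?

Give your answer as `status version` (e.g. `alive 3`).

Op 1: N0 marks N1=alive -> (alive,v1)
Op 2: gossip N2<->N1 -> N2.N0=(alive,v0) N2.N1=(alive,v0) N2.N2=(alive,v0) | N1.N0=(alive,v0) N1.N1=(alive,v0) N1.N2=(alive,v0)
Op 3: N1 marks N2=suspect -> (suspect,v1)
Op 4: N2 marks N0=alive -> (alive,v1)
Op 5: gossip N1<->N0 -> N1.N0=(alive,v0) N1.N1=(alive,v1) N1.N2=(suspect,v1) | N0.N0=(alive,v0) N0.N1=(alive,v1) N0.N2=(suspect,v1)
Op 6: gossip N1<->N0 -> N1.N0=(alive,v0) N1.N1=(alive,v1) N1.N2=(suspect,v1) | N0.N0=(alive,v0) N0.N1=(alive,v1) N0.N2=(suspect,v1)
Op 7: gossip N2<->N1 -> N2.N0=(alive,v1) N2.N1=(alive,v1) N2.N2=(suspect,v1) | N1.N0=(alive,v1) N1.N1=(alive,v1) N1.N2=(suspect,v1)

Answer: alive 1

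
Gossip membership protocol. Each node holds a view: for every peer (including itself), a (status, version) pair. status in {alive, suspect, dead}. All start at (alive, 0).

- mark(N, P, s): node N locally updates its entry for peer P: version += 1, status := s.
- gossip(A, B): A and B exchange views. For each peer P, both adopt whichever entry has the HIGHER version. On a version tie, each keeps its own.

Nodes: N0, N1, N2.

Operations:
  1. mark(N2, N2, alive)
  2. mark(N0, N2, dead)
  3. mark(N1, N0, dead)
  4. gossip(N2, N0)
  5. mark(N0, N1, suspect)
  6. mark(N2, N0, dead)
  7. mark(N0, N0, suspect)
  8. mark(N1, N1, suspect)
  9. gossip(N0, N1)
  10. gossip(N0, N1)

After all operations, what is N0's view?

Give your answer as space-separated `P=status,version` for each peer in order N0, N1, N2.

Op 1: N2 marks N2=alive -> (alive,v1)
Op 2: N0 marks N2=dead -> (dead,v1)
Op 3: N1 marks N0=dead -> (dead,v1)
Op 4: gossip N2<->N0 -> N2.N0=(alive,v0) N2.N1=(alive,v0) N2.N2=(alive,v1) | N0.N0=(alive,v0) N0.N1=(alive,v0) N0.N2=(dead,v1)
Op 5: N0 marks N1=suspect -> (suspect,v1)
Op 6: N2 marks N0=dead -> (dead,v1)
Op 7: N0 marks N0=suspect -> (suspect,v1)
Op 8: N1 marks N1=suspect -> (suspect,v1)
Op 9: gossip N0<->N1 -> N0.N0=(suspect,v1) N0.N1=(suspect,v1) N0.N2=(dead,v1) | N1.N0=(dead,v1) N1.N1=(suspect,v1) N1.N2=(dead,v1)
Op 10: gossip N0<->N1 -> N0.N0=(suspect,v1) N0.N1=(suspect,v1) N0.N2=(dead,v1) | N1.N0=(dead,v1) N1.N1=(suspect,v1) N1.N2=(dead,v1)

Answer: N0=suspect,1 N1=suspect,1 N2=dead,1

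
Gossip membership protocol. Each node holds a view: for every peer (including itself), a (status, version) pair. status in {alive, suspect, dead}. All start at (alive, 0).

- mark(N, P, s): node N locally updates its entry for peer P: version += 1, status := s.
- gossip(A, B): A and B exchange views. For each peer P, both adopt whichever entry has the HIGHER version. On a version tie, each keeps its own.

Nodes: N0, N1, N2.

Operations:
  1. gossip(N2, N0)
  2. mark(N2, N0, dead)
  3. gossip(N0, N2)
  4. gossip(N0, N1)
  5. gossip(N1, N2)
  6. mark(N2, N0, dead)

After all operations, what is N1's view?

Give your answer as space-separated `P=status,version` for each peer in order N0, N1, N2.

Op 1: gossip N2<->N0 -> N2.N0=(alive,v0) N2.N1=(alive,v0) N2.N2=(alive,v0) | N0.N0=(alive,v0) N0.N1=(alive,v0) N0.N2=(alive,v0)
Op 2: N2 marks N0=dead -> (dead,v1)
Op 3: gossip N0<->N2 -> N0.N0=(dead,v1) N0.N1=(alive,v0) N0.N2=(alive,v0) | N2.N0=(dead,v1) N2.N1=(alive,v0) N2.N2=(alive,v0)
Op 4: gossip N0<->N1 -> N0.N0=(dead,v1) N0.N1=(alive,v0) N0.N2=(alive,v0) | N1.N0=(dead,v1) N1.N1=(alive,v0) N1.N2=(alive,v0)
Op 5: gossip N1<->N2 -> N1.N0=(dead,v1) N1.N1=(alive,v0) N1.N2=(alive,v0) | N2.N0=(dead,v1) N2.N1=(alive,v0) N2.N2=(alive,v0)
Op 6: N2 marks N0=dead -> (dead,v2)

Answer: N0=dead,1 N1=alive,0 N2=alive,0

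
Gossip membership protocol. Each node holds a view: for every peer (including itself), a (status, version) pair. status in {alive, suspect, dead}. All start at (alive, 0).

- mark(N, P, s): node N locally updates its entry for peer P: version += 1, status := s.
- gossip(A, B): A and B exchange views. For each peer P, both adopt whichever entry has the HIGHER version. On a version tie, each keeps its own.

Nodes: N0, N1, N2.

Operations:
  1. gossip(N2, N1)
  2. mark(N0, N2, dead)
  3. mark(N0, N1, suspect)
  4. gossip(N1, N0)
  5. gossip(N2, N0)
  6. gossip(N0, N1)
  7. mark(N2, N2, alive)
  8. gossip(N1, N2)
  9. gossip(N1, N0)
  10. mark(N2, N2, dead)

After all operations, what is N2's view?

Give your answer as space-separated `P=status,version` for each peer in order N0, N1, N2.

Answer: N0=alive,0 N1=suspect,1 N2=dead,3

Derivation:
Op 1: gossip N2<->N1 -> N2.N0=(alive,v0) N2.N1=(alive,v0) N2.N2=(alive,v0) | N1.N0=(alive,v0) N1.N1=(alive,v0) N1.N2=(alive,v0)
Op 2: N0 marks N2=dead -> (dead,v1)
Op 3: N0 marks N1=suspect -> (suspect,v1)
Op 4: gossip N1<->N0 -> N1.N0=(alive,v0) N1.N1=(suspect,v1) N1.N2=(dead,v1) | N0.N0=(alive,v0) N0.N1=(suspect,v1) N0.N2=(dead,v1)
Op 5: gossip N2<->N0 -> N2.N0=(alive,v0) N2.N1=(suspect,v1) N2.N2=(dead,v1) | N0.N0=(alive,v0) N0.N1=(suspect,v1) N0.N2=(dead,v1)
Op 6: gossip N0<->N1 -> N0.N0=(alive,v0) N0.N1=(suspect,v1) N0.N2=(dead,v1) | N1.N0=(alive,v0) N1.N1=(suspect,v1) N1.N2=(dead,v1)
Op 7: N2 marks N2=alive -> (alive,v2)
Op 8: gossip N1<->N2 -> N1.N0=(alive,v0) N1.N1=(suspect,v1) N1.N2=(alive,v2) | N2.N0=(alive,v0) N2.N1=(suspect,v1) N2.N2=(alive,v2)
Op 9: gossip N1<->N0 -> N1.N0=(alive,v0) N1.N1=(suspect,v1) N1.N2=(alive,v2) | N0.N0=(alive,v0) N0.N1=(suspect,v1) N0.N2=(alive,v2)
Op 10: N2 marks N2=dead -> (dead,v3)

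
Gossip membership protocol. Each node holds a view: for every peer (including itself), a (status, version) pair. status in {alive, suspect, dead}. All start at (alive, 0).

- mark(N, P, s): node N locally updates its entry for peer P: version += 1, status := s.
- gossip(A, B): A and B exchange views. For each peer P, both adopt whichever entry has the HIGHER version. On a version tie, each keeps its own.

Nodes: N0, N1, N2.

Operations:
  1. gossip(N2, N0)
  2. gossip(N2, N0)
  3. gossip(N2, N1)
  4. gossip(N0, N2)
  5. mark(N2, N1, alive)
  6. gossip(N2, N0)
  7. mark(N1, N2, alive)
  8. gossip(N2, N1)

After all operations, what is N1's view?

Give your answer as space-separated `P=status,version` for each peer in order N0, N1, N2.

Op 1: gossip N2<->N0 -> N2.N0=(alive,v0) N2.N1=(alive,v0) N2.N2=(alive,v0) | N0.N0=(alive,v0) N0.N1=(alive,v0) N0.N2=(alive,v0)
Op 2: gossip N2<->N0 -> N2.N0=(alive,v0) N2.N1=(alive,v0) N2.N2=(alive,v0) | N0.N0=(alive,v0) N0.N1=(alive,v0) N0.N2=(alive,v0)
Op 3: gossip N2<->N1 -> N2.N0=(alive,v0) N2.N1=(alive,v0) N2.N2=(alive,v0) | N1.N0=(alive,v0) N1.N1=(alive,v0) N1.N2=(alive,v0)
Op 4: gossip N0<->N2 -> N0.N0=(alive,v0) N0.N1=(alive,v0) N0.N2=(alive,v0) | N2.N0=(alive,v0) N2.N1=(alive,v0) N2.N2=(alive,v0)
Op 5: N2 marks N1=alive -> (alive,v1)
Op 6: gossip N2<->N0 -> N2.N0=(alive,v0) N2.N1=(alive,v1) N2.N2=(alive,v0) | N0.N0=(alive,v0) N0.N1=(alive,v1) N0.N2=(alive,v0)
Op 7: N1 marks N2=alive -> (alive,v1)
Op 8: gossip N2<->N1 -> N2.N0=(alive,v0) N2.N1=(alive,v1) N2.N2=(alive,v1) | N1.N0=(alive,v0) N1.N1=(alive,v1) N1.N2=(alive,v1)

Answer: N0=alive,0 N1=alive,1 N2=alive,1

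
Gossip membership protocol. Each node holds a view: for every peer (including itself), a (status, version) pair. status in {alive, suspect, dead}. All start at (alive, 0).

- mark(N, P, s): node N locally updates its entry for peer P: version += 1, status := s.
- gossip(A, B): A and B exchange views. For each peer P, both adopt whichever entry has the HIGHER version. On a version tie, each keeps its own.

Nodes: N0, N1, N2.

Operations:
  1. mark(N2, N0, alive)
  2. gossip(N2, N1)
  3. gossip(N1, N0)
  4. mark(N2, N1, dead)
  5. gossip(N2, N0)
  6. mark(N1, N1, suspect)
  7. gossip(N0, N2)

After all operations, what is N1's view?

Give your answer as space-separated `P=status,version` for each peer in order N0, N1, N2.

Op 1: N2 marks N0=alive -> (alive,v1)
Op 2: gossip N2<->N1 -> N2.N0=(alive,v1) N2.N1=(alive,v0) N2.N2=(alive,v0) | N1.N0=(alive,v1) N1.N1=(alive,v0) N1.N2=(alive,v0)
Op 3: gossip N1<->N0 -> N1.N0=(alive,v1) N1.N1=(alive,v0) N1.N2=(alive,v0) | N0.N0=(alive,v1) N0.N1=(alive,v0) N0.N2=(alive,v0)
Op 4: N2 marks N1=dead -> (dead,v1)
Op 5: gossip N2<->N0 -> N2.N0=(alive,v1) N2.N1=(dead,v1) N2.N2=(alive,v0) | N0.N0=(alive,v1) N0.N1=(dead,v1) N0.N2=(alive,v0)
Op 6: N1 marks N1=suspect -> (suspect,v1)
Op 7: gossip N0<->N2 -> N0.N0=(alive,v1) N0.N1=(dead,v1) N0.N2=(alive,v0) | N2.N0=(alive,v1) N2.N1=(dead,v1) N2.N2=(alive,v0)

Answer: N0=alive,1 N1=suspect,1 N2=alive,0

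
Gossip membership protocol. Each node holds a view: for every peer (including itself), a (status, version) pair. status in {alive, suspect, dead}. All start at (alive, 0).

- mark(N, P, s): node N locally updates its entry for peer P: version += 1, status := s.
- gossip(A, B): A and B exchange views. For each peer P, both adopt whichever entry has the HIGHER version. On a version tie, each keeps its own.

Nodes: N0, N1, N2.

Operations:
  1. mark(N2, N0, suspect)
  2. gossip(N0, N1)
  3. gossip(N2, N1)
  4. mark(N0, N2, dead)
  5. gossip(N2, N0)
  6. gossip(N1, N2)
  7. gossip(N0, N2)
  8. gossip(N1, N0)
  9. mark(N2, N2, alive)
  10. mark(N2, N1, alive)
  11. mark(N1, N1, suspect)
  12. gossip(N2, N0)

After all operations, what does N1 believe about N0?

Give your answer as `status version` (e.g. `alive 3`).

Answer: suspect 1

Derivation:
Op 1: N2 marks N0=suspect -> (suspect,v1)
Op 2: gossip N0<->N1 -> N0.N0=(alive,v0) N0.N1=(alive,v0) N0.N2=(alive,v0) | N1.N0=(alive,v0) N1.N1=(alive,v0) N1.N2=(alive,v0)
Op 3: gossip N2<->N1 -> N2.N0=(suspect,v1) N2.N1=(alive,v0) N2.N2=(alive,v0) | N1.N0=(suspect,v1) N1.N1=(alive,v0) N1.N2=(alive,v0)
Op 4: N0 marks N2=dead -> (dead,v1)
Op 5: gossip N2<->N0 -> N2.N0=(suspect,v1) N2.N1=(alive,v0) N2.N2=(dead,v1) | N0.N0=(suspect,v1) N0.N1=(alive,v0) N0.N2=(dead,v1)
Op 6: gossip N1<->N2 -> N1.N0=(suspect,v1) N1.N1=(alive,v0) N1.N2=(dead,v1) | N2.N0=(suspect,v1) N2.N1=(alive,v0) N2.N2=(dead,v1)
Op 7: gossip N0<->N2 -> N0.N0=(suspect,v1) N0.N1=(alive,v0) N0.N2=(dead,v1) | N2.N0=(suspect,v1) N2.N1=(alive,v0) N2.N2=(dead,v1)
Op 8: gossip N1<->N0 -> N1.N0=(suspect,v1) N1.N1=(alive,v0) N1.N2=(dead,v1) | N0.N0=(suspect,v1) N0.N1=(alive,v0) N0.N2=(dead,v1)
Op 9: N2 marks N2=alive -> (alive,v2)
Op 10: N2 marks N1=alive -> (alive,v1)
Op 11: N1 marks N1=suspect -> (suspect,v1)
Op 12: gossip N2<->N0 -> N2.N0=(suspect,v1) N2.N1=(alive,v1) N2.N2=(alive,v2) | N0.N0=(suspect,v1) N0.N1=(alive,v1) N0.N2=(alive,v2)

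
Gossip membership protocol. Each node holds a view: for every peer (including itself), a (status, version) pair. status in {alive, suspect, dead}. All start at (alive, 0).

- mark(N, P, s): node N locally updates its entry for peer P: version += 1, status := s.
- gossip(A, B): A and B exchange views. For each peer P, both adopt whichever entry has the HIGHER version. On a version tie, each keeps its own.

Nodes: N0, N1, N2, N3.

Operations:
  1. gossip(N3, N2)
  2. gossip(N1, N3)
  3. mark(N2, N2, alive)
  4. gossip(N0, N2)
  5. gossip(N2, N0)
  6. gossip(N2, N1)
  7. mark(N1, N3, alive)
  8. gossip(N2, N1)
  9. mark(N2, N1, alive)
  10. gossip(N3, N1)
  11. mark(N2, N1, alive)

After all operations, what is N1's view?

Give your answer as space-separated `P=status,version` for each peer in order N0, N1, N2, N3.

Answer: N0=alive,0 N1=alive,0 N2=alive,1 N3=alive,1

Derivation:
Op 1: gossip N3<->N2 -> N3.N0=(alive,v0) N3.N1=(alive,v0) N3.N2=(alive,v0) N3.N3=(alive,v0) | N2.N0=(alive,v0) N2.N1=(alive,v0) N2.N2=(alive,v0) N2.N3=(alive,v0)
Op 2: gossip N1<->N3 -> N1.N0=(alive,v0) N1.N1=(alive,v0) N1.N2=(alive,v0) N1.N3=(alive,v0) | N3.N0=(alive,v0) N3.N1=(alive,v0) N3.N2=(alive,v0) N3.N3=(alive,v0)
Op 3: N2 marks N2=alive -> (alive,v1)
Op 4: gossip N0<->N2 -> N0.N0=(alive,v0) N0.N1=(alive,v0) N0.N2=(alive,v1) N0.N3=(alive,v0) | N2.N0=(alive,v0) N2.N1=(alive,v0) N2.N2=(alive,v1) N2.N3=(alive,v0)
Op 5: gossip N2<->N0 -> N2.N0=(alive,v0) N2.N1=(alive,v0) N2.N2=(alive,v1) N2.N3=(alive,v0) | N0.N0=(alive,v0) N0.N1=(alive,v0) N0.N2=(alive,v1) N0.N3=(alive,v0)
Op 6: gossip N2<->N1 -> N2.N0=(alive,v0) N2.N1=(alive,v0) N2.N2=(alive,v1) N2.N3=(alive,v0) | N1.N0=(alive,v0) N1.N1=(alive,v0) N1.N2=(alive,v1) N1.N3=(alive,v0)
Op 7: N1 marks N3=alive -> (alive,v1)
Op 8: gossip N2<->N1 -> N2.N0=(alive,v0) N2.N1=(alive,v0) N2.N2=(alive,v1) N2.N3=(alive,v1) | N1.N0=(alive,v0) N1.N1=(alive,v0) N1.N2=(alive,v1) N1.N3=(alive,v1)
Op 9: N2 marks N1=alive -> (alive,v1)
Op 10: gossip N3<->N1 -> N3.N0=(alive,v0) N3.N1=(alive,v0) N3.N2=(alive,v1) N3.N3=(alive,v1) | N1.N0=(alive,v0) N1.N1=(alive,v0) N1.N2=(alive,v1) N1.N3=(alive,v1)
Op 11: N2 marks N1=alive -> (alive,v2)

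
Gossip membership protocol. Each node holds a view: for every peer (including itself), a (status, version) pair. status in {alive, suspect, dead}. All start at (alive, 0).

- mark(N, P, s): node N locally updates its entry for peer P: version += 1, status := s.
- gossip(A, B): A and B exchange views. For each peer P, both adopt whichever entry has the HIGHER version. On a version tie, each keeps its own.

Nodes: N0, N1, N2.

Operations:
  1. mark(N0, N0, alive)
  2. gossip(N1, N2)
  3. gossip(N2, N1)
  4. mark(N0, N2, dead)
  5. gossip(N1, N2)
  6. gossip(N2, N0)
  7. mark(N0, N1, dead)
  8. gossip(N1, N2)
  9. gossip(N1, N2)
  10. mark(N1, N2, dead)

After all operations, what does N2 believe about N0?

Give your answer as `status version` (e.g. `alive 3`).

Answer: alive 1

Derivation:
Op 1: N0 marks N0=alive -> (alive,v1)
Op 2: gossip N1<->N2 -> N1.N0=(alive,v0) N1.N1=(alive,v0) N1.N2=(alive,v0) | N2.N0=(alive,v0) N2.N1=(alive,v0) N2.N2=(alive,v0)
Op 3: gossip N2<->N1 -> N2.N0=(alive,v0) N2.N1=(alive,v0) N2.N2=(alive,v0) | N1.N0=(alive,v0) N1.N1=(alive,v0) N1.N2=(alive,v0)
Op 4: N0 marks N2=dead -> (dead,v1)
Op 5: gossip N1<->N2 -> N1.N0=(alive,v0) N1.N1=(alive,v0) N1.N2=(alive,v0) | N2.N0=(alive,v0) N2.N1=(alive,v0) N2.N2=(alive,v0)
Op 6: gossip N2<->N0 -> N2.N0=(alive,v1) N2.N1=(alive,v0) N2.N2=(dead,v1) | N0.N0=(alive,v1) N0.N1=(alive,v0) N0.N2=(dead,v1)
Op 7: N0 marks N1=dead -> (dead,v1)
Op 8: gossip N1<->N2 -> N1.N0=(alive,v1) N1.N1=(alive,v0) N1.N2=(dead,v1) | N2.N0=(alive,v1) N2.N1=(alive,v0) N2.N2=(dead,v1)
Op 9: gossip N1<->N2 -> N1.N0=(alive,v1) N1.N1=(alive,v0) N1.N2=(dead,v1) | N2.N0=(alive,v1) N2.N1=(alive,v0) N2.N2=(dead,v1)
Op 10: N1 marks N2=dead -> (dead,v2)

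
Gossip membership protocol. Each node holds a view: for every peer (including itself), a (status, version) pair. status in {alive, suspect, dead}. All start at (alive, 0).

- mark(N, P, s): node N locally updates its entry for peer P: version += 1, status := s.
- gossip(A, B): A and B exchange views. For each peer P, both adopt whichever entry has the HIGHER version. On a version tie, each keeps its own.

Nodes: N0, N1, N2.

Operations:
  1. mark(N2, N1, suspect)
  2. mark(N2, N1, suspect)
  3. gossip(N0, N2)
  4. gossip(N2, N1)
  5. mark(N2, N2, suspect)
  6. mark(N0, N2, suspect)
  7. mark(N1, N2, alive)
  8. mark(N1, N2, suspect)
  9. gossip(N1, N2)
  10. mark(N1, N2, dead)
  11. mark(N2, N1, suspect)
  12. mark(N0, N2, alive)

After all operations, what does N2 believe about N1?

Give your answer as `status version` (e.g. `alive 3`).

Answer: suspect 3

Derivation:
Op 1: N2 marks N1=suspect -> (suspect,v1)
Op 2: N2 marks N1=suspect -> (suspect,v2)
Op 3: gossip N0<->N2 -> N0.N0=(alive,v0) N0.N1=(suspect,v2) N0.N2=(alive,v0) | N2.N0=(alive,v0) N2.N1=(suspect,v2) N2.N2=(alive,v0)
Op 4: gossip N2<->N1 -> N2.N0=(alive,v0) N2.N1=(suspect,v2) N2.N2=(alive,v0) | N1.N0=(alive,v0) N1.N1=(suspect,v2) N1.N2=(alive,v0)
Op 5: N2 marks N2=suspect -> (suspect,v1)
Op 6: N0 marks N2=suspect -> (suspect,v1)
Op 7: N1 marks N2=alive -> (alive,v1)
Op 8: N1 marks N2=suspect -> (suspect,v2)
Op 9: gossip N1<->N2 -> N1.N0=(alive,v0) N1.N1=(suspect,v2) N1.N2=(suspect,v2) | N2.N0=(alive,v0) N2.N1=(suspect,v2) N2.N2=(suspect,v2)
Op 10: N1 marks N2=dead -> (dead,v3)
Op 11: N2 marks N1=suspect -> (suspect,v3)
Op 12: N0 marks N2=alive -> (alive,v2)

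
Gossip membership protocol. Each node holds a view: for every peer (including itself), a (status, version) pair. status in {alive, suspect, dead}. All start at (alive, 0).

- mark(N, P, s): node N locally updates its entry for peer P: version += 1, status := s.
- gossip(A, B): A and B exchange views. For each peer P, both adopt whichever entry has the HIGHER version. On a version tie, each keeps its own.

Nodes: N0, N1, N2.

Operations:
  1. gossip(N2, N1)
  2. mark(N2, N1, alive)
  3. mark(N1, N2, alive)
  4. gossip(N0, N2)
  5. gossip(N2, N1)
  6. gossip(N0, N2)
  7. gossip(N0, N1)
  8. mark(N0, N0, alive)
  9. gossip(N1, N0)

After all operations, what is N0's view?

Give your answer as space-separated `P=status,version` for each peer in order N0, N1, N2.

Op 1: gossip N2<->N1 -> N2.N0=(alive,v0) N2.N1=(alive,v0) N2.N2=(alive,v0) | N1.N0=(alive,v0) N1.N1=(alive,v0) N1.N2=(alive,v0)
Op 2: N2 marks N1=alive -> (alive,v1)
Op 3: N1 marks N2=alive -> (alive,v1)
Op 4: gossip N0<->N2 -> N0.N0=(alive,v0) N0.N1=(alive,v1) N0.N2=(alive,v0) | N2.N0=(alive,v0) N2.N1=(alive,v1) N2.N2=(alive,v0)
Op 5: gossip N2<->N1 -> N2.N0=(alive,v0) N2.N1=(alive,v1) N2.N2=(alive,v1) | N1.N0=(alive,v0) N1.N1=(alive,v1) N1.N2=(alive,v1)
Op 6: gossip N0<->N2 -> N0.N0=(alive,v0) N0.N1=(alive,v1) N0.N2=(alive,v1) | N2.N0=(alive,v0) N2.N1=(alive,v1) N2.N2=(alive,v1)
Op 7: gossip N0<->N1 -> N0.N0=(alive,v0) N0.N1=(alive,v1) N0.N2=(alive,v1) | N1.N0=(alive,v0) N1.N1=(alive,v1) N1.N2=(alive,v1)
Op 8: N0 marks N0=alive -> (alive,v1)
Op 9: gossip N1<->N0 -> N1.N0=(alive,v1) N1.N1=(alive,v1) N1.N2=(alive,v1) | N0.N0=(alive,v1) N0.N1=(alive,v1) N0.N2=(alive,v1)

Answer: N0=alive,1 N1=alive,1 N2=alive,1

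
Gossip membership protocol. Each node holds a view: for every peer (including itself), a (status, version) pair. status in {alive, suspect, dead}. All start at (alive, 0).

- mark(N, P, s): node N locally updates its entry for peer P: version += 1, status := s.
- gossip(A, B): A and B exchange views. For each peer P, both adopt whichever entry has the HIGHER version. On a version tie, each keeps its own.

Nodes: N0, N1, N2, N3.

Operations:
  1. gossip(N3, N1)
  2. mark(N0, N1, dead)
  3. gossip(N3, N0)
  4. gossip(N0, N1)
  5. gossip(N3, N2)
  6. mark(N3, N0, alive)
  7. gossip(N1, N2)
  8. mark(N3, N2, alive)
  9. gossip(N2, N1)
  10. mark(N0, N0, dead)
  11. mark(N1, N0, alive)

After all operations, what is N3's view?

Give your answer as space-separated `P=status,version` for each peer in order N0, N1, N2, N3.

Answer: N0=alive,1 N1=dead,1 N2=alive,1 N3=alive,0

Derivation:
Op 1: gossip N3<->N1 -> N3.N0=(alive,v0) N3.N1=(alive,v0) N3.N2=(alive,v0) N3.N3=(alive,v0) | N1.N0=(alive,v0) N1.N1=(alive,v0) N1.N2=(alive,v0) N1.N3=(alive,v0)
Op 2: N0 marks N1=dead -> (dead,v1)
Op 3: gossip N3<->N0 -> N3.N0=(alive,v0) N3.N1=(dead,v1) N3.N2=(alive,v0) N3.N3=(alive,v0) | N0.N0=(alive,v0) N0.N1=(dead,v1) N0.N2=(alive,v0) N0.N3=(alive,v0)
Op 4: gossip N0<->N1 -> N0.N0=(alive,v0) N0.N1=(dead,v1) N0.N2=(alive,v0) N0.N3=(alive,v0) | N1.N0=(alive,v0) N1.N1=(dead,v1) N1.N2=(alive,v0) N1.N3=(alive,v0)
Op 5: gossip N3<->N2 -> N3.N0=(alive,v0) N3.N1=(dead,v1) N3.N2=(alive,v0) N3.N3=(alive,v0) | N2.N0=(alive,v0) N2.N1=(dead,v1) N2.N2=(alive,v0) N2.N3=(alive,v0)
Op 6: N3 marks N0=alive -> (alive,v1)
Op 7: gossip N1<->N2 -> N1.N0=(alive,v0) N1.N1=(dead,v1) N1.N2=(alive,v0) N1.N3=(alive,v0) | N2.N0=(alive,v0) N2.N1=(dead,v1) N2.N2=(alive,v0) N2.N3=(alive,v0)
Op 8: N3 marks N2=alive -> (alive,v1)
Op 9: gossip N2<->N1 -> N2.N0=(alive,v0) N2.N1=(dead,v1) N2.N2=(alive,v0) N2.N3=(alive,v0) | N1.N0=(alive,v0) N1.N1=(dead,v1) N1.N2=(alive,v0) N1.N3=(alive,v0)
Op 10: N0 marks N0=dead -> (dead,v1)
Op 11: N1 marks N0=alive -> (alive,v1)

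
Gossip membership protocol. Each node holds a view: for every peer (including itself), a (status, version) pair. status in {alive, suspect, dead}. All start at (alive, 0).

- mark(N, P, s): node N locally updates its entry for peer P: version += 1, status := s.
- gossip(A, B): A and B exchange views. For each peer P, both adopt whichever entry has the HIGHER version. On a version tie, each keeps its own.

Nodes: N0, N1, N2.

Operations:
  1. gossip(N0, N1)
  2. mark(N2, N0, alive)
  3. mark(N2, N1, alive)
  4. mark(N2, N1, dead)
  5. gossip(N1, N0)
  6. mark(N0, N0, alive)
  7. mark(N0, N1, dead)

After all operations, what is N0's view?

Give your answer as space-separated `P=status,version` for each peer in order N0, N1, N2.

Answer: N0=alive,1 N1=dead,1 N2=alive,0

Derivation:
Op 1: gossip N0<->N1 -> N0.N0=(alive,v0) N0.N1=(alive,v0) N0.N2=(alive,v0) | N1.N0=(alive,v0) N1.N1=(alive,v0) N1.N2=(alive,v0)
Op 2: N2 marks N0=alive -> (alive,v1)
Op 3: N2 marks N1=alive -> (alive,v1)
Op 4: N2 marks N1=dead -> (dead,v2)
Op 5: gossip N1<->N0 -> N1.N0=(alive,v0) N1.N1=(alive,v0) N1.N2=(alive,v0) | N0.N0=(alive,v0) N0.N1=(alive,v0) N0.N2=(alive,v0)
Op 6: N0 marks N0=alive -> (alive,v1)
Op 7: N0 marks N1=dead -> (dead,v1)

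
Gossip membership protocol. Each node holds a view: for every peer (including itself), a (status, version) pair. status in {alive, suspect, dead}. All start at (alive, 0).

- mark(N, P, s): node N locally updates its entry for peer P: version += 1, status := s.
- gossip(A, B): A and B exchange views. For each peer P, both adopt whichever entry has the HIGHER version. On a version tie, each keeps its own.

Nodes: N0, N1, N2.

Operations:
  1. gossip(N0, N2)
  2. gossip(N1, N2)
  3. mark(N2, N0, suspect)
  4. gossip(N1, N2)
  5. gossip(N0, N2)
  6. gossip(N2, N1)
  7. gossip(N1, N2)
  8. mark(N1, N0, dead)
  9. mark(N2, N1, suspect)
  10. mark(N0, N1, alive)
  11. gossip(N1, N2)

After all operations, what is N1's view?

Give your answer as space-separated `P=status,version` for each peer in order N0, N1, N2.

Op 1: gossip N0<->N2 -> N0.N0=(alive,v0) N0.N1=(alive,v0) N0.N2=(alive,v0) | N2.N0=(alive,v0) N2.N1=(alive,v0) N2.N2=(alive,v0)
Op 2: gossip N1<->N2 -> N1.N0=(alive,v0) N1.N1=(alive,v0) N1.N2=(alive,v0) | N2.N0=(alive,v0) N2.N1=(alive,v0) N2.N2=(alive,v0)
Op 3: N2 marks N0=suspect -> (suspect,v1)
Op 4: gossip N1<->N2 -> N1.N0=(suspect,v1) N1.N1=(alive,v0) N1.N2=(alive,v0) | N2.N0=(suspect,v1) N2.N1=(alive,v0) N2.N2=(alive,v0)
Op 5: gossip N0<->N2 -> N0.N0=(suspect,v1) N0.N1=(alive,v0) N0.N2=(alive,v0) | N2.N0=(suspect,v1) N2.N1=(alive,v0) N2.N2=(alive,v0)
Op 6: gossip N2<->N1 -> N2.N0=(suspect,v1) N2.N1=(alive,v0) N2.N2=(alive,v0) | N1.N0=(suspect,v1) N1.N1=(alive,v0) N1.N2=(alive,v0)
Op 7: gossip N1<->N2 -> N1.N0=(suspect,v1) N1.N1=(alive,v0) N1.N2=(alive,v0) | N2.N0=(suspect,v1) N2.N1=(alive,v0) N2.N2=(alive,v0)
Op 8: N1 marks N0=dead -> (dead,v2)
Op 9: N2 marks N1=suspect -> (suspect,v1)
Op 10: N0 marks N1=alive -> (alive,v1)
Op 11: gossip N1<->N2 -> N1.N0=(dead,v2) N1.N1=(suspect,v1) N1.N2=(alive,v0) | N2.N0=(dead,v2) N2.N1=(suspect,v1) N2.N2=(alive,v0)

Answer: N0=dead,2 N1=suspect,1 N2=alive,0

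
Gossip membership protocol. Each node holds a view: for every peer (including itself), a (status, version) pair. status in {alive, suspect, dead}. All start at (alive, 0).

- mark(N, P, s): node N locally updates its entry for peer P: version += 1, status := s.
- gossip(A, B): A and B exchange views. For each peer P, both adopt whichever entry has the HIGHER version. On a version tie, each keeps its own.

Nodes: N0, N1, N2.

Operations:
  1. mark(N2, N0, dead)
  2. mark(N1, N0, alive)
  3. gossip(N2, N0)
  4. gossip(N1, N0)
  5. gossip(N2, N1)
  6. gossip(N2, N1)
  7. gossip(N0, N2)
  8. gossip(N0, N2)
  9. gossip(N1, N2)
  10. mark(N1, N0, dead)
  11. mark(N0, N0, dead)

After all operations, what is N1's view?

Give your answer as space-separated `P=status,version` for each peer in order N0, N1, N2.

Op 1: N2 marks N0=dead -> (dead,v1)
Op 2: N1 marks N0=alive -> (alive,v1)
Op 3: gossip N2<->N0 -> N2.N0=(dead,v1) N2.N1=(alive,v0) N2.N2=(alive,v0) | N0.N0=(dead,v1) N0.N1=(alive,v0) N0.N2=(alive,v0)
Op 4: gossip N1<->N0 -> N1.N0=(alive,v1) N1.N1=(alive,v0) N1.N2=(alive,v0) | N0.N0=(dead,v1) N0.N1=(alive,v0) N0.N2=(alive,v0)
Op 5: gossip N2<->N1 -> N2.N0=(dead,v1) N2.N1=(alive,v0) N2.N2=(alive,v0) | N1.N0=(alive,v1) N1.N1=(alive,v0) N1.N2=(alive,v0)
Op 6: gossip N2<->N1 -> N2.N0=(dead,v1) N2.N1=(alive,v0) N2.N2=(alive,v0) | N1.N0=(alive,v1) N1.N1=(alive,v0) N1.N2=(alive,v0)
Op 7: gossip N0<->N2 -> N0.N0=(dead,v1) N0.N1=(alive,v0) N0.N2=(alive,v0) | N2.N0=(dead,v1) N2.N1=(alive,v0) N2.N2=(alive,v0)
Op 8: gossip N0<->N2 -> N0.N0=(dead,v1) N0.N1=(alive,v0) N0.N2=(alive,v0) | N2.N0=(dead,v1) N2.N1=(alive,v0) N2.N2=(alive,v0)
Op 9: gossip N1<->N2 -> N1.N0=(alive,v1) N1.N1=(alive,v0) N1.N2=(alive,v0) | N2.N0=(dead,v1) N2.N1=(alive,v0) N2.N2=(alive,v0)
Op 10: N1 marks N0=dead -> (dead,v2)
Op 11: N0 marks N0=dead -> (dead,v2)

Answer: N0=dead,2 N1=alive,0 N2=alive,0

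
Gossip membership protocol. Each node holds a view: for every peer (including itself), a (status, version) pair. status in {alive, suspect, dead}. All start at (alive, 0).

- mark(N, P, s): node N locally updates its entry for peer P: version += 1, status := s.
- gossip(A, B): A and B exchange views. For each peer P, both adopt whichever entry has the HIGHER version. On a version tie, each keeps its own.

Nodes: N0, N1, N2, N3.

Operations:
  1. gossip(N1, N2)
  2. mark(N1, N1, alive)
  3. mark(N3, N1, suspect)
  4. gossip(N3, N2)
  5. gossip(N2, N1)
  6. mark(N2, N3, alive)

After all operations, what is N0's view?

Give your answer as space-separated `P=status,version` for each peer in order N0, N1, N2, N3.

Answer: N0=alive,0 N1=alive,0 N2=alive,0 N3=alive,0

Derivation:
Op 1: gossip N1<->N2 -> N1.N0=(alive,v0) N1.N1=(alive,v0) N1.N2=(alive,v0) N1.N3=(alive,v0) | N2.N0=(alive,v0) N2.N1=(alive,v0) N2.N2=(alive,v0) N2.N3=(alive,v0)
Op 2: N1 marks N1=alive -> (alive,v1)
Op 3: N3 marks N1=suspect -> (suspect,v1)
Op 4: gossip N3<->N2 -> N3.N0=(alive,v0) N3.N1=(suspect,v1) N3.N2=(alive,v0) N3.N3=(alive,v0) | N2.N0=(alive,v0) N2.N1=(suspect,v1) N2.N2=(alive,v0) N2.N3=(alive,v0)
Op 5: gossip N2<->N1 -> N2.N0=(alive,v0) N2.N1=(suspect,v1) N2.N2=(alive,v0) N2.N3=(alive,v0) | N1.N0=(alive,v0) N1.N1=(alive,v1) N1.N2=(alive,v0) N1.N3=(alive,v0)
Op 6: N2 marks N3=alive -> (alive,v1)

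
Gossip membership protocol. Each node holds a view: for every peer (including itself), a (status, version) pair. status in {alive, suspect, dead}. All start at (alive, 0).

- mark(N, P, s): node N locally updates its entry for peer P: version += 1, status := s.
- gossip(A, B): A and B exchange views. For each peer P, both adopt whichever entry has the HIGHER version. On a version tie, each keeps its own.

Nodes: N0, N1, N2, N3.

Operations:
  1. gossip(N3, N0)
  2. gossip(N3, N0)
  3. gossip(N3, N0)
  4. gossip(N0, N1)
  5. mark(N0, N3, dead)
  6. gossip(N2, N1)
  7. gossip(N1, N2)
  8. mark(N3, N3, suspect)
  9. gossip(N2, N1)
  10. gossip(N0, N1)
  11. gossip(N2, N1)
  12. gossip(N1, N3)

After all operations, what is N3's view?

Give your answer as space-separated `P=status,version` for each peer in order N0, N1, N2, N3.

Answer: N0=alive,0 N1=alive,0 N2=alive,0 N3=suspect,1

Derivation:
Op 1: gossip N3<->N0 -> N3.N0=(alive,v0) N3.N1=(alive,v0) N3.N2=(alive,v0) N3.N3=(alive,v0) | N0.N0=(alive,v0) N0.N1=(alive,v0) N0.N2=(alive,v0) N0.N3=(alive,v0)
Op 2: gossip N3<->N0 -> N3.N0=(alive,v0) N3.N1=(alive,v0) N3.N2=(alive,v0) N3.N3=(alive,v0) | N0.N0=(alive,v0) N0.N1=(alive,v0) N0.N2=(alive,v0) N0.N3=(alive,v0)
Op 3: gossip N3<->N0 -> N3.N0=(alive,v0) N3.N1=(alive,v0) N3.N2=(alive,v0) N3.N3=(alive,v0) | N0.N0=(alive,v0) N0.N1=(alive,v0) N0.N2=(alive,v0) N0.N3=(alive,v0)
Op 4: gossip N0<->N1 -> N0.N0=(alive,v0) N0.N1=(alive,v0) N0.N2=(alive,v0) N0.N3=(alive,v0) | N1.N0=(alive,v0) N1.N1=(alive,v0) N1.N2=(alive,v0) N1.N3=(alive,v0)
Op 5: N0 marks N3=dead -> (dead,v1)
Op 6: gossip N2<->N1 -> N2.N0=(alive,v0) N2.N1=(alive,v0) N2.N2=(alive,v0) N2.N3=(alive,v0) | N1.N0=(alive,v0) N1.N1=(alive,v0) N1.N2=(alive,v0) N1.N3=(alive,v0)
Op 7: gossip N1<->N2 -> N1.N0=(alive,v0) N1.N1=(alive,v0) N1.N2=(alive,v0) N1.N3=(alive,v0) | N2.N0=(alive,v0) N2.N1=(alive,v0) N2.N2=(alive,v0) N2.N3=(alive,v0)
Op 8: N3 marks N3=suspect -> (suspect,v1)
Op 9: gossip N2<->N1 -> N2.N0=(alive,v0) N2.N1=(alive,v0) N2.N2=(alive,v0) N2.N3=(alive,v0) | N1.N0=(alive,v0) N1.N1=(alive,v0) N1.N2=(alive,v0) N1.N3=(alive,v0)
Op 10: gossip N0<->N1 -> N0.N0=(alive,v0) N0.N1=(alive,v0) N0.N2=(alive,v0) N0.N3=(dead,v1) | N1.N0=(alive,v0) N1.N1=(alive,v0) N1.N2=(alive,v0) N1.N3=(dead,v1)
Op 11: gossip N2<->N1 -> N2.N0=(alive,v0) N2.N1=(alive,v0) N2.N2=(alive,v0) N2.N3=(dead,v1) | N1.N0=(alive,v0) N1.N1=(alive,v0) N1.N2=(alive,v0) N1.N3=(dead,v1)
Op 12: gossip N1<->N3 -> N1.N0=(alive,v0) N1.N1=(alive,v0) N1.N2=(alive,v0) N1.N3=(dead,v1) | N3.N0=(alive,v0) N3.N1=(alive,v0) N3.N2=(alive,v0) N3.N3=(suspect,v1)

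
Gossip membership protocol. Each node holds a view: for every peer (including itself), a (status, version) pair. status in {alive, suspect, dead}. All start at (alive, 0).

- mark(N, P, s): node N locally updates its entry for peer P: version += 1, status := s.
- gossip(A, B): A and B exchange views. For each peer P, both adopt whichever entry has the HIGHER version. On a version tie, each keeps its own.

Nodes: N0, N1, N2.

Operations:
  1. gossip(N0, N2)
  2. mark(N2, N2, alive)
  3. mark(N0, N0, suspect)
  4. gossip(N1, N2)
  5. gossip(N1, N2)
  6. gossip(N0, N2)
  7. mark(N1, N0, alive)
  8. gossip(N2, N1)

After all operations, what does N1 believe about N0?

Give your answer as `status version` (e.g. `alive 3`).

Op 1: gossip N0<->N2 -> N0.N0=(alive,v0) N0.N1=(alive,v0) N0.N2=(alive,v0) | N2.N0=(alive,v0) N2.N1=(alive,v0) N2.N2=(alive,v0)
Op 2: N2 marks N2=alive -> (alive,v1)
Op 3: N0 marks N0=suspect -> (suspect,v1)
Op 4: gossip N1<->N2 -> N1.N0=(alive,v0) N1.N1=(alive,v0) N1.N2=(alive,v1) | N2.N0=(alive,v0) N2.N1=(alive,v0) N2.N2=(alive,v1)
Op 5: gossip N1<->N2 -> N1.N0=(alive,v0) N1.N1=(alive,v0) N1.N2=(alive,v1) | N2.N0=(alive,v0) N2.N1=(alive,v0) N2.N2=(alive,v1)
Op 6: gossip N0<->N2 -> N0.N0=(suspect,v1) N0.N1=(alive,v0) N0.N2=(alive,v1) | N2.N0=(suspect,v1) N2.N1=(alive,v0) N2.N2=(alive,v1)
Op 7: N1 marks N0=alive -> (alive,v1)
Op 8: gossip N2<->N1 -> N2.N0=(suspect,v1) N2.N1=(alive,v0) N2.N2=(alive,v1) | N1.N0=(alive,v1) N1.N1=(alive,v0) N1.N2=(alive,v1)

Answer: alive 1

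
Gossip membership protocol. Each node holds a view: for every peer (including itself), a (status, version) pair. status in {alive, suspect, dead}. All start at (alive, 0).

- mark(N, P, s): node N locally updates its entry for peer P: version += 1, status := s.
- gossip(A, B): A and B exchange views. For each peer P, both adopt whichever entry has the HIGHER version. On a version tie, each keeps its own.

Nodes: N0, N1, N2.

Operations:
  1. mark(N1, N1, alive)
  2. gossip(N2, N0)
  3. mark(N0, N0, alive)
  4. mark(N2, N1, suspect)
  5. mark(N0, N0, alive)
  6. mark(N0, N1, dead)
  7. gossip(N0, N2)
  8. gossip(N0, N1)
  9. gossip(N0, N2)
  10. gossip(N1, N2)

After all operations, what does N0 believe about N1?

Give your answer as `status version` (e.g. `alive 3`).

Op 1: N1 marks N1=alive -> (alive,v1)
Op 2: gossip N2<->N0 -> N2.N0=(alive,v0) N2.N1=(alive,v0) N2.N2=(alive,v0) | N0.N0=(alive,v0) N0.N1=(alive,v0) N0.N2=(alive,v0)
Op 3: N0 marks N0=alive -> (alive,v1)
Op 4: N2 marks N1=suspect -> (suspect,v1)
Op 5: N0 marks N0=alive -> (alive,v2)
Op 6: N0 marks N1=dead -> (dead,v1)
Op 7: gossip N0<->N2 -> N0.N0=(alive,v2) N0.N1=(dead,v1) N0.N2=(alive,v0) | N2.N0=(alive,v2) N2.N1=(suspect,v1) N2.N2=(alive,v0)
Op 8: gossip N0<->N1 -> N0.N0=(alive,v2) N0.N1=(dead,v1) N0.N2=(alive,v0) | N1.N0=(alive,v2) N1.N1=(alive,v1) N1.N2=(alive,v0)
Op 9: gossip N0<->N2 -> N0.N0=(alive,v2) N0.N1=(dead,v1) N0.N2=(alive,v0) | N2.N0=(alive,v2) N2.N1=(suspect,v1) N2.N2=(alive,v0)
Op 10: gossip N1<->N2 -> N1.N0=(alive,v2) N1.N1=(alive,v1) N1.N2=(alive,v0) | N2.N0=(alive,v2) N2.N1=(suspect,v1) N2.N2=(alive,v0)

Answer: dead 1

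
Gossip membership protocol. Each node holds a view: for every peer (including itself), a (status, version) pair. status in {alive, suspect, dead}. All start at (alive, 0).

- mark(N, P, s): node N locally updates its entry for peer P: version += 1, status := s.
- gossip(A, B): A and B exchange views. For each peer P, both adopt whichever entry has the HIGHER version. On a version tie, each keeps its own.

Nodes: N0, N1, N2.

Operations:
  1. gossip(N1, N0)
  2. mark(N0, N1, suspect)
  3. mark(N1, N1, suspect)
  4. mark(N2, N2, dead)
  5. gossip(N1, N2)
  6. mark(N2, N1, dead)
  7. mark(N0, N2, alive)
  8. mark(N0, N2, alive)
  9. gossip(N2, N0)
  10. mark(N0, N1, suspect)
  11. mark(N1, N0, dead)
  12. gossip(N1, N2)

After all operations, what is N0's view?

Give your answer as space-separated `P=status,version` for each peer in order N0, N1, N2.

Answer: N0=alive,0 N1=suspect,3 N2=alive,2

Derivation:
Op 1: gossip N1<->N0 -> N1.N0=(alive,v0) N1.N1=(alive,v0) N1.N2=(alive,v0) | N0.N0=(alive,v0) N0.N1=(alive,v0) N0.N2=(alive,v0)
Op 2: N0 marks N1=suspect -> (suspect,v1)
Op 3: N1 marks N1=suspect -> (suspect,v1)
Op 4: N2 marks N2=dead -> (dead,v1)
Op 5: gossip N1<->N2 -> N1.N0=(alive,v0) N1.N1=(suspect,v1) N1.N2=(dead,v1) | N2.N0=(alive,v0) N2.N1=(suspect,v1) N2.N2=(dead,v1)
Op 6: N2 marks N1=dead -> (dead,v2)
Op 7: N0 marks N2=alive -> (alive,v1)
Op 8: N0 marks N2=alive -> (alive,v2)
Op 9: gossip N2<->N0 -> N2.N0=(alive,v0) N2.N1=(dead,v2) N2.N2=(alive,v2) | N0.N0=(alive,v0) N0.N1=(dead,v2) N0.N2=(alive,v2)
Op 10: N0 marks N1=suspect -> (suspect,v3)
Op 11: N1 marks N0=dead -> (dead,v1)
Op 12: gossip N1<->N2 -> N1.N0=(dead,v1) N1.N1=(dead,v2) N1.N2=(alive,v2) | N2.N0=(dead,v1) N2.N1=(dead,v2) N2.N2=(alive,v2)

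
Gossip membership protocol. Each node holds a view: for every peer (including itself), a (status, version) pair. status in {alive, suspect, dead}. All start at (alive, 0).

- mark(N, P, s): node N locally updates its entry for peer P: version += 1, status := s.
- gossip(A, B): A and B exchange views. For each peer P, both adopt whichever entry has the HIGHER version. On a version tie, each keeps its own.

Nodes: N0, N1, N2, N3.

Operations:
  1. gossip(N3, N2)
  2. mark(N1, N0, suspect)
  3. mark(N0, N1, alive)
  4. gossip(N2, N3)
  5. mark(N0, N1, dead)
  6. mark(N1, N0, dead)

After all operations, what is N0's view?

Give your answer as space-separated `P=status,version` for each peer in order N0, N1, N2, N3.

Answer: N0=alive,0 N1=dead,2 N2=alive,0 N3=alive,0

Derivation:
Op 1: gossip N3<->N2 -> N3.N0=(alive,v0) N3.N1=(alive,v0) N3.N2=(alive,v0) N3.N3=(alive,v0) | N2.N0=(alive,v0) N2.N1=(alive,v0) N2.N2=(alive,v0) N2.N3=(alive,v0)
Op 2: N1 marks N0=suspect -> (suspect,v1)
Op 3: N0 marks N1=alive -> (alive,v1)
Op 4: gossip N2<->N3 -> N2.N0=(alive,v0) N2.N1=(alive,v0) N2.N2=(alive,v0) N2.N3=(alive,v0) | N3.N0=(alive,v0) N3.N1=(alive,v0) N3.N2=(alive,v0) N3.N3=(alive,v0)
Op 5: N0 marks N1=dead -> (dead,v2)
Op 6: N1 marks N0=dead -> (dead,v2)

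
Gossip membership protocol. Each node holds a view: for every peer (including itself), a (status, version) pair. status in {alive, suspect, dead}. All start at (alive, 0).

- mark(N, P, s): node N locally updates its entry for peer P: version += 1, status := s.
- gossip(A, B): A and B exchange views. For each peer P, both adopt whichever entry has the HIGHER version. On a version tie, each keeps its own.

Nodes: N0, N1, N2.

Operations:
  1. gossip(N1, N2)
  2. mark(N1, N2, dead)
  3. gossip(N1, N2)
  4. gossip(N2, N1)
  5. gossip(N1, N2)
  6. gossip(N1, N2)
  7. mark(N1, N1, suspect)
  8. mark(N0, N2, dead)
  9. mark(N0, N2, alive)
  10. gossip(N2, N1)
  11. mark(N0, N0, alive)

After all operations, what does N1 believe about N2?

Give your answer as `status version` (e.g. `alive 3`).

Answer: dead 1

Derivation:
Op 1: gossip N1<->N2 -> N1.N0=(alive,v0) N1.N1=(alive,v0) N1.N2=(alive,v0) | N2.N0=(alive,v0) N2.N1=(alive,v0) N2.N2=(alive,v0)
Op 2: N1 marks N2=dead -> (dead,v1)
Op 3: gossip N1<->N2 -> N1.N0=(alive,v0) N1.N1=(alive,v0) N1.N2=(dead,v1) | N2.N0=(alive,v0) N2.N1=(alive,v0) N2.N2=(dead,v1)
Op 4: gossip N2<->N1 -> N2.N0=(alive,v0) N2.N1=(alive,v0) N2.N2=(dead,v1) | N1.N0=(alive,v0) N1.N1=(alive,v0) N1.N2=(dead,v1)
Op 5: gossip N1<->N2 -> N1.N0=(alive,v0) N1.N1=(alive,v0) N1.N2=(dead,v1) | N2.N0=(alive,v0) N2.N1=(alive,v0) N2.N2=(dead,v1)
Op 6: gossip N1<->N2 -> N1.N0=(alive,v0) N1.N1=(alive,v0) N1.N2=(dead,v1) | N2.N0=(alive,v0) N2.N1=(alive,v0) N2.N2=(dead,v1)
Op 7: N1 marks N1=suspect -> (suspect,v1)
Op 8: N0 marks N2=dead -> (dead,v1)
Op 9: N0 marks N2=alive -> (alive,v2)
Op 10: gossip N2<->N1 -> N2.N0=(alive,v0) N2.N1=(suspect,v1) N2.N2=(dead,v1) | N1.N0=(alive,v0) N1.N1=(suspect,v1) N1.N2=(dead,v1)
Op 11: N0 marks N0=alive -> (alive,v1)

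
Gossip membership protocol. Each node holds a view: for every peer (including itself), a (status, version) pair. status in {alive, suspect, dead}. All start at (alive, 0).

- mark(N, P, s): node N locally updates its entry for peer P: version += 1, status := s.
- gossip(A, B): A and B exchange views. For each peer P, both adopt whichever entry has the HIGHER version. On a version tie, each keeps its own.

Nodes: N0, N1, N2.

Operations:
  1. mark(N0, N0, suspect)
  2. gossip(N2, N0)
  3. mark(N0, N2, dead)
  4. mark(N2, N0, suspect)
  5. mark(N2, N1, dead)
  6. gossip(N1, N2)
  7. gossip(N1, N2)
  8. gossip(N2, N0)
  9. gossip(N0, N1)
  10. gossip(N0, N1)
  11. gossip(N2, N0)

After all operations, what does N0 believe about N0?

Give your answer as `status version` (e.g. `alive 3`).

Op 1: N0 marks N0=suspect -> (suspect,v1)
Op 2: gossip N2<->N0 -> N2.N0=(suspect,v1) N2.N1=(alive,v0) N2.N2=(alive,v0) | N0.N0=(suspect,v1) N0.N1=(alive,v0) N0.N2=(alive,v0)
Op 3: N0 marks N2=dead -> (dead,v1)
Op 4: N2 marks N0=suspect -> (suspect,v2)
Op 5: N2 marks N1=dead -> (dead,v1)
Op 6: gossip N1<->N2 -> N1.N0=(suspect,v2) N1.N1=(dead,v1) N1.N2=(alive,v0) | N2.N0=(suspect,v2) N2.N1=(dead,v1) N2.N2=(alive,v0)
Op 7: gossip N1<->N2 -> N1.N0=(suspect,v2) N1.N1=(dead,v1) N1.N2=(alive,v0) | N2.N0=(suspect,v2) N2.N1=(dead,v1) N2.N2=(alive,v0)
Op 8: gossip N2<->N0 -> N2.N0=(suspect,v2) N2.N1=(dead,v1) N2.N2=(dead,v1) | N0.N0=(suspect,v2) N0.N1=(dead,v1) N0.N2=(dead,v1)
Op 9: gossip N0<->N1 -> N0.N0=(suspect,v2) N0.N1=(dead,v1) N0.N2=(dead,v1) | N1.N0=(suspect,v2) N1.N1=(dead,v1) N1.N2=(dead,v1)
Op 10: gossip N0<->N1 -> N0.N0=(suspect,v2) N0.N1=(dead,v1) N0.N2=(dead,v1) | N1.N0=(suspect,v2) N1.N1=(dead,v1) N1.N2=(dead,v1)
Op 11: gossip N2<->N0 -> N2.N0=(suspect,v2) N2.N1=(dead,v1) N2.N2=(dead,v1) | N0.N0=(suspect,v2) N0.N1=(dead,v1) N0.N2=(dead,v1)

Answer: suspect 2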